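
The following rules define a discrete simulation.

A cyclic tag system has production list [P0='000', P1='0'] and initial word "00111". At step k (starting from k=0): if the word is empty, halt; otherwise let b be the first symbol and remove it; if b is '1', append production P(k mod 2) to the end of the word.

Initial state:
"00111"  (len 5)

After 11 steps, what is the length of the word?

1

t=0: "00111"  (len 5)
t=1: "0111"  (len 4)
t=2: "111"  (len 3)
t=3: "11000"  (len 5)
t=4: "10000"  (len 5)
t=5: "0000000"  (len 7)
t=6: "000000"  (len 6)
t=7: "00000"  (len 5)
t=8: "0000"  (len 4)
t=9: "000"  (len 3)
t=10: "00"  (len 2)
t=11: "0"  (len 1)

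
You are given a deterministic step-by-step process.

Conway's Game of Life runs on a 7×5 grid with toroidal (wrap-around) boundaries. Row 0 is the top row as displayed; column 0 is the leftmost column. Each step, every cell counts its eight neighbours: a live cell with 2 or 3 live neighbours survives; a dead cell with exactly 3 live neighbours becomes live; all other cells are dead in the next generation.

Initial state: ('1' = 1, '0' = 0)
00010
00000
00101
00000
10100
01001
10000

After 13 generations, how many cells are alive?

2

t=0: 00010
00000
00101
00000
10100
01001
10000
t=1: 00000
00010
00000
01010
11000
01001
10001
t=2: 00001
00000
00100
11100
01001
01001
10001
t=3: 10001
00000
00100
10110
00011
01011
00011
t=4: 10011
00000
01110
01100
01000
00000
00100
t=5: 00011
11000
01010
10010
01100
00000
00011
t=6: 00110
11010
01000
10011
01100
00110
00011
t=7: 11000
11011
01010
10011
11000
01001
00001
t=8: 01110
00010
01000
00010
01110
01001
01001
t=9: 11011
01010
00100
01010
11011
01001
01001
t=10: 01010
01010
01010
01010
01010
01000
01000
t=11: 11000
11011
11011
11011
11000
11000
11000
t=12: 00000
00010
00000
00010
00000
00101
00101
t=13: 00010
00000
00000
00000
00010
00000
00000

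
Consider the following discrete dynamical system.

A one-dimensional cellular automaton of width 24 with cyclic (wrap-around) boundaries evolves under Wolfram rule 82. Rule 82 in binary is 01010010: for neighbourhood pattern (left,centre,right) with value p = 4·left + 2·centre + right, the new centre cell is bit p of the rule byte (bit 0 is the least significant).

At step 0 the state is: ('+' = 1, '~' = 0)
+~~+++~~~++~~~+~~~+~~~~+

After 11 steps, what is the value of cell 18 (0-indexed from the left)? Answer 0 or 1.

1

k=0  +~~+++~~~++~~~+~~~+~~~~+
k=1  +++~~++~+~++~+~+~+~+~~+~
k=2  ~~+++~+~~~~+~~~~~~~~++~~
k=3  ~+~~+~~+~~+~+~~~~~~+~++~
k=4  +~++~++~++~~~+~~~~+~~~++
k=5  +~~+~~+~~++~+~+~~+~+~+~~
k=6  ~++~++~++~+~~~~++~~~~~++
k=7  ~~+~~+~~+~~+~~+~++~~~+~+
k=8  ++~++~++~++~++~~~++~+~~~
k=9  ~+~~+~~+~~+~~++~+~+~~+~+
k=10  ~~++~++~++~++~+~~~~++~~~
k=11  ~+~+~~+~~+~~+~~+~~+~++~~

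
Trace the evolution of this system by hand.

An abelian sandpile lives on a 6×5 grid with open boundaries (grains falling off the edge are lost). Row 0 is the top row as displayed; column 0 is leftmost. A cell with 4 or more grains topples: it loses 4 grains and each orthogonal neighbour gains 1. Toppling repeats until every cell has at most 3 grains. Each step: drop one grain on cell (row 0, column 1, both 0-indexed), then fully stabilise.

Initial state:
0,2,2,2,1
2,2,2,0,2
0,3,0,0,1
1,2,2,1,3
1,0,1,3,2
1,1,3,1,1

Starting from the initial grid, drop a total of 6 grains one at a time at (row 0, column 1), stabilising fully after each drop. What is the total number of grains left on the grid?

[0] 0,2,2,2,1
2,2,2,0,2
0,3,0,0,1
1,2,2,1,3
1,0,1,3,2
1,1,3,1,1
[1] 0,3,2,2,1
2,2,2,0,2
0,3,0,0,1
1,2,2,1,3
1,0,1,3,2
1,1,3,1,1
[2] 1,0,3,2,1
2,3,2,0,2
0,3,0,0,1
1,2,2,1,3
1,0,1,3,2
1,1,3,1,1
[3] 1,1,3,2,1
2,3,2,0,2
0,3,0,0,1
1,2,2,1,3
1,0,1,3,2
1,1,3,1,1
[4] 1,2,3,2,1
2,3,2,0,2
0,3,0,0,1
1,2,2,1,3
1,0,1,3,2
1,1,3,1,1
[5] 1,3,3,2,1
2,3,2,0,2
0,3,0,0,1
1,2,2,1,3
1,0,1,3,2
1,1,3,1,1
[6] 2,2,1,3,1
3,2,0,1,2
1,0,2,0,1
1,3,2,1,3
1,0,1,3,2
1,1,3,1,1

45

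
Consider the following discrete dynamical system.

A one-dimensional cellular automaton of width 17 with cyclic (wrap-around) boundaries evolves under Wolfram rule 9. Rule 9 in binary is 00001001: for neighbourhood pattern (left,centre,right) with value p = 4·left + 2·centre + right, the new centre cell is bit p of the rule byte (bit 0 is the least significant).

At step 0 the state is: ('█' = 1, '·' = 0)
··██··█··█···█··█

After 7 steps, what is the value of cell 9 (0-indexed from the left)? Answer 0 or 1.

t=0: ··██··█··█···█··█
t=1: ··█········█·····
t=2: █···██████···████
t=3: ··█·█······█·█···
t=4: █·····████·····██
t=5: ··███·█····███·█·
t=6: █·█·····██·█·····
t=7: ····███·█····███·

0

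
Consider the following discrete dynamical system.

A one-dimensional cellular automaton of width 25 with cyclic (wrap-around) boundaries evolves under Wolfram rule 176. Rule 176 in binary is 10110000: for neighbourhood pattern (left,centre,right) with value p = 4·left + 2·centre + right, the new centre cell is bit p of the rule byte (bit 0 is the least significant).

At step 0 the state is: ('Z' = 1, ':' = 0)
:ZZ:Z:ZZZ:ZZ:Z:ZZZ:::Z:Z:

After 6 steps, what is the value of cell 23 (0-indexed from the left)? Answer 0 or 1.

gen 0: :ZZ:Z:ZZZ:ZZ:Z:ZZZ:::Z:Z:
gen 1: :::Z:Z:Z:Z::Z:Z:Z:Z:::Z:Z
gen 2: Z:::Z:Z:Z:Z::Z:Z:Z:Z:::Z:
gen 3: :Z:::Z:Z:Z:Z::Z:Z:Z:Z:::Z
gen 4: Z:Z:::Z:Z:Z:Z::Z:Z:Z:Z:::
gen 5: :Z:Z:::Z:Z:Z:Z::Z:Z:Z:Z::
gen 6: ::Z:Z:::Z:Z:Z:Z::Z:Z:Z:Z:

1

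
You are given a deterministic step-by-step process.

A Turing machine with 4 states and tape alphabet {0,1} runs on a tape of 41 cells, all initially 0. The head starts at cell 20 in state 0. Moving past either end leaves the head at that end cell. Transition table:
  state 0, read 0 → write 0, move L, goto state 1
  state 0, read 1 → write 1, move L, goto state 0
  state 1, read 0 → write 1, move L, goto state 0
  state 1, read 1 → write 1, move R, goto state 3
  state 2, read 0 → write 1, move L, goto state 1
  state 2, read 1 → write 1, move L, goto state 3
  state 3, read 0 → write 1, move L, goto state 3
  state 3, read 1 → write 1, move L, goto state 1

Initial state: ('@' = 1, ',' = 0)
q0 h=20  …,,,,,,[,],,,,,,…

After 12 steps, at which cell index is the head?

8

k=0  q0 h=20  …,,,,,,[,],,,,,,…
k=1  q1 h=19  …,,,,,,[,],,,,,,…
k=2  q0 h=18  …,,,,,,[,]@,,,,,…
k=3  q1 h=17  …,,,,,,[,],@,,,,…
k=4  q0 h=16  …,,,,,,[,]@,@,,,…
k=5  q1 h=15  …,,,,,,[,],@,@,,…
k=6  q0 h=14  …,,,,,,[,]@,@,@,…
k=7  q1 h=13  …,,,,,,[,],@,@,@…
k=8  q0 h=12  …,,,,,,[,]@,@,@,…
k=9  q1 h=11  …,,,,,,[,],@,@,@…
k=10  q0 h=10  …,,,,,,[,]@,@,@,…
k=11  q1 h= 9  …,,,,,,[,],@,@,@…
k=12  q0 h= 8  …,,,,,,[,]@,@,@,…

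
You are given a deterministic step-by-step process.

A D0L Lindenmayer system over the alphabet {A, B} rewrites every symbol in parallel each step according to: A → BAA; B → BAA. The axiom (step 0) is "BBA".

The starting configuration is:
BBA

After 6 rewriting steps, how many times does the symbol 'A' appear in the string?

1458

[0] BBA
[1] BAABAABAA
[2] BAABAABAABAABAABAABAABAABAA
[3] BAABAABAABAABAABAABAABAABAABAABAABAABAABAABAABAABAABAABAABAABAABAABAABAABAABAABAA
[4] BAABAABAABAABAABAABAABAABAABAABAABAABAABAABAABAABAABAABAAB…ABAABAABAABAABAABAABAABAABAABAABAABAABAABAABAABAABAABAABAA  (len 243)
[5] BAABAABAABAABAABAABAABAABAABAABAABAABAABAABAABAABAABAABAAB…ABAABAABAABAABAABAABAABAABAABAABAABAABAABAABAABAABAABAABAA  (len 729)
[6] BAABAABAABAABAABAABAABAABAABAABAABAABAABAABAABAABAABAABAAB…ABAABAABAABAABAABAABAABAABAABAABAABAABAABAABAABAABAABAABAA  (len 2187)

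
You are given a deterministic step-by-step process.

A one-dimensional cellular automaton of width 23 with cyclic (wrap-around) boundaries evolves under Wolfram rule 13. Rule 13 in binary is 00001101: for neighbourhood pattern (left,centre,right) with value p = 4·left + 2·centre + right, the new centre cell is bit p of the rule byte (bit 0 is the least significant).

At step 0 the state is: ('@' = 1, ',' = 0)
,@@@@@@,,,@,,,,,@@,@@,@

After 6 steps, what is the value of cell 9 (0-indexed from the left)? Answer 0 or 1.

0

[0] ,@@@@@@,,,@,,,,,@@,@@,@
[1] ,@,,,,,,@,@,@@@,@,,@,,@
[2] ,@,@@@@,@,@,@,,,@,,@,,@
[3] ,@,@,,,,@,@,@,@,@,,@,,@
[4] ,@,@,@@,@,@,@,@,@,,@,,@
[5] ,@,@,@,,@,@,@,@,@,,@,,@
[6] ,@,@,@,,@,@,@,@,@,,@,,@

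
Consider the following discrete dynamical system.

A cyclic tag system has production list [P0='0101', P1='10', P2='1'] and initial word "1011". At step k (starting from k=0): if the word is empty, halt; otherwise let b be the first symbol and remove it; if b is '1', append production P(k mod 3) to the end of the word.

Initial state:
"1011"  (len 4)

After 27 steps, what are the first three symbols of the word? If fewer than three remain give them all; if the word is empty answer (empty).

t=0: "1011"  (len 4)
t=1: "0110101"  (len 7)
t=2: "110101"  (len 6)
t=3: "101011"  (len 6)
t=4: "010110101"  (len 9)
t=5: "10110101"  (len 8)
t=6: "01101011"  (len 8)
t=7: "1101011"  (len 7)
t=8: "10101110"  (len 8)
t=9: "01011101"  (len 8)
t=10: "1011101"  (len 7)
t=11: "01110110"  (len 8)
t=12: "1110110"  (len 7)
t=13: "1101100101"  (len 10)
t=14: "10110010110"  (len 11)
t=15: "01100101101"  (len 11)
t=16: "1100101101"  (len 10)
t=17: "10010110110"  (len 11)
t=18: "00101101101"  (len 11)
t=19: "0101101101"  (len 10)
t=20: "101101101"  (len 9)
t=21: "011011011"  (len 9)
t=22: "11011011"  (len 8)
t=23: "101101110"  (len 9)
t=24: "011011101"  (len 9)
t=25: "11011101"  (len 8)
t=26: "101110110"  (len 9)
t=27: "011101101"  (len 9)

011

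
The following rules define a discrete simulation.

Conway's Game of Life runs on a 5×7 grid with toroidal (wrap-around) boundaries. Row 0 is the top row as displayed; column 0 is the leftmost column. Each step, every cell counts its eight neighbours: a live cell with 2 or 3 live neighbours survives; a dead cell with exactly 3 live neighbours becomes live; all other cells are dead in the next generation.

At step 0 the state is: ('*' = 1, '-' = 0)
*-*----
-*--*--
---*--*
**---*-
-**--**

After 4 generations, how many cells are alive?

[0] *-*----
-*--*--
---*--*
**---*-
-**--**
[1] *-**-**
****---
-**-***
-*--**-
--*--*-
[2] *----*-
-------
------*
**-----
*-*----
[3] -*----*
------*
*------
**----*
*------
[4] ------*
------*
-*-----
-*----*
-------

5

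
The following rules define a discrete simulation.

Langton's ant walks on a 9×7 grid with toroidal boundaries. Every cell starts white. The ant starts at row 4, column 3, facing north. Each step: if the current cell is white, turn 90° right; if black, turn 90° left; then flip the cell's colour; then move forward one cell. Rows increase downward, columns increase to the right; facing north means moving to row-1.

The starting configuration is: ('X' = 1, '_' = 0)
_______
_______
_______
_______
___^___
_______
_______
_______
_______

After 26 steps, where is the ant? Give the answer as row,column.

gen 0: _______
_______
_______
_______
___^___
_______
_______
_______
_______
gen 1: _______
_______
_______
_______
___X>__
_______
_______
_______
_______
gen 2: _______
_______
_______
_______
___XX__
____v__
_______
_______
_______
gen 3: _______
_______
_______
_______
___XX__
___<X__
_______
_______
_______
gen 4: _______
_______
_______
_______
___^X__
___XX__
_______
_______
_______
gen 5: _______
_______
_______
_______
__<_X__
___XX__
_______
_______
_______
gen 6: _______
_______
_______
__^____
__X_X__
___XX__
_______
_______
_______
gen 7: _______
_______
_______
__X>___
__X_X__
___XX__
_______
_______
_______
gen 8: _______
_______
_______
__XX___
__XvX__
___XX__
_______
_______
_______
gen 9: _______
_______
_______
__XX___
__<XX__
___XX__
_______
_______
_______
gen 10: _______
_______
_______
__XX___
___XX__
__vXX__
_______
_______
_______
gen 11: _______
_______
_______
__XX___
___XX__
_<XXX__
_______
_______
_______
gen 12: _______
_______
_______
__XX___
_^_XX__
_XXXX__
_______
_______
_______
gen 13: _______
_______
_______
__XX___
_X>XX__
_XXXX__
_______
_______
_______
gen 14: _______
_______
_______
__XX___
_XXXX__
_XvXX__
_______
_______
_______
gen 15: _______
_______
_______
__XX___
_XXXX__
_X_>X__
_______
_______
_______
gen 16: _______
_______
_______
__XX___
_XX^X__
_X__X__
_______
_______
_______
gen 17: _______
_______
_______
__XX___
_X<_X__
_X__X__
_______
_______
_______
gen 18: _______
_______
_______
__XX___
_X__X__
_Xv_X__
_______
_______
_______
gen 19: _______
_______
_______
__XX___
_X__X__
_<X_X__
_______
_______
_______
gen 20: _______
_______
_______
__XX___
_X__X__
__X_X__
_v_____
_______
_______
gen 21: _______
_______
_______
__XX___
_X__X__
__X_X__
<X_____
_______
_______
gen 22: _______
_______
_______
__XX___
_X__X__
^_X_X__
XX_____
_______
_______
gen 23: _______
_______
_______
__XX___
_X__X__
X>X_X__
XX_____
_______
_______
gen 24: _______
_______
_______
__XX___
_X__X__
XXX_X__
Xv_____
_______
_______
gen 25: _______
_______
_______
__XX___
_X__X__
XXX_X__
X_>____
_______
_______
gen 26: _______
_______
_______
__XX___
_X__X__
XXX_X__
X_X____
__v____
_______

7,2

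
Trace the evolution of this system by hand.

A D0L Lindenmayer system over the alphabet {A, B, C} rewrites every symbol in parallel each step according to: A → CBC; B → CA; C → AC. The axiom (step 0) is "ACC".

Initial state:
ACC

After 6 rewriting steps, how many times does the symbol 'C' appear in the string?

t=0: ACC
t=1: CBCACAC
t=2: ACCAACCBCACCBCAC
t=3: CBCACACCBCCBCACACCAACCBCACACCAACCBCAC
t=4: ACCAACCBCACCBCACACCAACACCAACCBCACCBCACACCBCCBCACACCAACCBCACCBCACACCBCCBCACACCAACCBCAC
t=5: CBCACACCBCCBCACACCAACCBCACACCAACCBCACCBCACACCBCCBCACCBCACA…CCAACCBCACCBCACACCAACACCAACCBCACCBCACACCBCCBCACACCAACCBCAC  (len 196)
t=6: ACCAACCBCACCBCACACCAACACCAACCBCACCBCACACCBCCBCACACCAACCBCA…CCAACCBCACCBCACACCAACACCAACCBCACCBCACACCBCCBCACACCAACCBCAC  (len 451)

255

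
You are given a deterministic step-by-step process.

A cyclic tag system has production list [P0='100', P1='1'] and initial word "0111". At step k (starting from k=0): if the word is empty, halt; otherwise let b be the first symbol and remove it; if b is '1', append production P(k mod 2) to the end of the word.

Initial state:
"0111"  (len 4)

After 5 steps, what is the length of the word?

gen 0: "0111"  (len 4)
gen 1: "111"  (len 3)
gen 2: "111"  (len 3)
gen 3: "11100"  (len 5)
gen 4: "11001"  (len 5)
gen 5: "1001100"  (len 7)

7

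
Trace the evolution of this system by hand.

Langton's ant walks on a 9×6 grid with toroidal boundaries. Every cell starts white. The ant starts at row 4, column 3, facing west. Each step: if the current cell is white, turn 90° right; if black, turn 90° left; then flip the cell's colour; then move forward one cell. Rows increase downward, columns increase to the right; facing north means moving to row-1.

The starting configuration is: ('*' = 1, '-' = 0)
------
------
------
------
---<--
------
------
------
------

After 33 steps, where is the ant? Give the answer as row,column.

5,5

step 0: ------
------
------
------
---<--
------
------
------
------
step 1: ------
------
------
---^--
---*--
------
------
------
------
step 2: ------
------
------
---*>-
---*--
------
------
------
------
step 3: ------
------
------
---**-
---*v-
------
------
------
------
step 4: ------
------
------
---**-
---<*-
------
------
------
------
step 5: ------
------
------
---**-
----*-
---v--
------
------
------
step 6: ------
------
------
---**-
----*-
--<*--
------
------
------
step 7: ------
------
------
---**-
--^-*-
--**--
------
------
------
step 8: ------
------
------
---**-
--*>*-
--**--
------
------
------
step 9: ------
------
------
---**-
--***-
--*v--
------
------
------
step 10: ------
------
------
---**-
--***-
--*->-
------
------
------
step 11: ------
------
------
---**-
--***-
--*-*-
----v-
------
------
step 12: ------
------
------
---**-
--***-
--*-*-
---<*-
------
------
step 13: ------
------
------
---**-
--***-
--*^*-
---**-
------
------
step 14: ------
------
------
---**-
--***-
--**>-
---**-
------
------
step 15: ------
------
------
---**-
--**^-
--**--
---**-
------
------
step 16: ------
------
------
---**-
--*<--
--**--
---**-
------
------
step 17: ------
------
------
---**-
--*---
--*v--
---**-
------
------
step 18: ------
------
------
---**-
--*---
--*->-
---**-
------
------
step 19: ------
------
------
---**-
--*---
--*-*-
---*v-
------
------
step 20: ------
------
------
---**-
--*---
--*-*-
---*->
------
------
step 21: ------
------
------
---**-
--*---
--*-*-
---*-*
-----v
------
step 22: ------
------
------
---**-
--*---
--*-*-
---*-*
----<*
------
step 23: ------
------
------
---**-
--*---
--*-*-
---*^*
----**
------
step 24: ------
------
------
---**-
--*---
--*-*-
---**>
----**
------
step 25: ------
------
------
---**-
--*---
--*-*^
---**-
----**
------
step 26: ------
------
------
---**-
--*---
>-*-**
---**-
----**
------
step 27: ------
------
------
---**-
--*---
*-*-**
v--**-
----**
------
step 28: ------
------
------
---**-
--*---
*-*-**
*--**<
----**
------
step 29: ------
------
------
---**-
--*---
*-*-*^
*--***
----**
------
step 30: ------
------
------
---**-
--*---
*-*-<-
*--***
----**
------
step 31: ------
------
------
---**-
--*---
*-*---
*--*v*
----**
------
step 32: ------
------
------
---**-
--*---
*-*---
*--*->
----**
------
step 33: ------
------
------
---**-
--*---
*-*--^
*--*--
----**
------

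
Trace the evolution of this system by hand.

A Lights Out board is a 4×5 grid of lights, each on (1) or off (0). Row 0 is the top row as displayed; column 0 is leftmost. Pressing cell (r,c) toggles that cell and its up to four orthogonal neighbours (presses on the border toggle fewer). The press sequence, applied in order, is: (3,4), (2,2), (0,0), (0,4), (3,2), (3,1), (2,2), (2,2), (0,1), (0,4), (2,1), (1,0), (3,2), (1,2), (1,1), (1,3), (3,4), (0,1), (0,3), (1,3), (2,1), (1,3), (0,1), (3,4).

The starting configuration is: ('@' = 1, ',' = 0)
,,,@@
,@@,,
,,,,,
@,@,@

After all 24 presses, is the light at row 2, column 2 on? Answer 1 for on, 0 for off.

0

gen 0: ,,,@@
,@@,,
,,,,,
@,@,@
gen 1: ,,,@@
,@@,,
,,,,@
@,@@,
gen 2: ,,,@@
,@,,,
,@@@@
@,,@,
gen 3: @@,@@
@@,,,
,@@@@
@,,@,
gen 4: @@,,,
@@,,@
,@@@@
@,,@,
gen 5: @@,,,
@@,,@
,@,@@
@@@,,
gen 6: @@,,,
@@,,@
,,,@@
,,,,,
gen 7: @@,,,
@@@,@
,@@,@
,,@,,
gen 8: @@,,,
@@,,@
,,,@@
,,,,,
gen 9: ,,@,,
@,,,@
,,,@@
,,,,,
gen 10: ,,@@@
@,,,,
,,,@@
,,,,,
gen 11: ,,@@@
@@,,,
@@@@@
,@,,,
gen 12: @,@@@
,,,,,
,@@@@
,@,,,
gen 13: @,@@@
,,,,,
,@,@@
,,@@,
gen 14: @,,@@
,@@@,
,@@@@
,,@@,
gen 15: @@,@@
@,,@,
,,@@@
,,@@,
gen 16: @@,,@
@,@,@
,,@,@
,,@@,
gen 17: @@,,@
@,@,@
,,@,,
,,@,@
gen 18: ,,@,@
@@@,@
,,@,,
,,@,@
gen 19: ,,,@,
@@@@@
,,@,,
,,@,@
gen 20: ,,,,,
@@,,,
,,@@,
,,@,@
gen 21: ,,,,,
@,,,,
@@,@,
,@@,@
gen 22: ,,,@,
@,@@@
@@,,,
,@@,@
gen 23: @@@@,
@@@@@
@@,,,
,@@,@
gen 24: @@@@,
@@@@@
@@,,@
,@@@,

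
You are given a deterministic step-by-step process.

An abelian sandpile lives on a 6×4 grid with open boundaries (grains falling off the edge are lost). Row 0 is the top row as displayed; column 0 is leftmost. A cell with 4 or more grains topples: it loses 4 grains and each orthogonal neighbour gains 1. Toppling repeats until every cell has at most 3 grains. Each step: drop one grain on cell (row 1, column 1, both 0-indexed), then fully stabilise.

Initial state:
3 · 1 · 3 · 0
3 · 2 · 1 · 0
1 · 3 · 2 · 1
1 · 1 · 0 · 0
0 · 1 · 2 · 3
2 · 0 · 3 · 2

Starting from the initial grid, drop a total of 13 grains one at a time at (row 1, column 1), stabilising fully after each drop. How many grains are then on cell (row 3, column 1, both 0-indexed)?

3

step 0: 3 · 1 · 3 · 0
3 · 2 · 1 · 0
1 · 3 · 2 · 1
1 · 1 · 0 · 0
0 · 1 · 2 · 3
2 · 0 · 3 · 2
step 1: 3 · 1 · 3 · 0
3 · 3 · 1 · 0
1 · 3 · 2 · 1
1 · 1 · 0 · 0
0 · 1 · 2 · 3
2 · 0 · 3 · 2
step 2: 0 · 3 · 3 · 0
1 · 2 · 2 · 0
3 · 0 · 3 · 1
1 · 2 · 0 · 0
0 · 1 · 2 · 3
2 · 0 · 3 · 2
step 3: 0 · 3 · 3 · 0
1 · 3 · 2 · 0
3 · 0 · 3 · 1
1 · 2 · 0 · 0
0 · 1 · 2 · 3
2 · 0 · 3 · 2
step 4: 1 · 1 · 1 · 1
2 · 2 · 1 · 1
3 · 2 · 0 · 2
1 · 2 · 1 · 0
0 · 1 · 2 · 3
2 · 0 · 3 · 2
step 5: 1 · 1 · 1 · 1
2 · 3 · 1 · 1
3 · 2 · 0 · 2
1 · 2 · 1 · 0
0 · 1 · 2 · 3
2 · 0 · 3 · 2
step 6: 1 · 2 · 1 · 1
3 · 0 · 2 · 1
3 · 3 · 0 · 2
1 · 2 · 1 · 0
0 · 1 · 2 · 3
2 · 0 · 3 · 2
step 7: 1 · 2 · 1 · 1
3 · 1 · 2 · 1
3 · 3 · 0 · 2
1 · 2 · 1 · 0
0 · 1 · 2 · 3
2 · 0 · 3 · 2
step 8: 1 · 2 · 1 · 1
3 · 2 · 2 · 1
3 · 3 · 0 · 2
1 · 2 · 1 · 0
0 · 1 · 2 · 3
2 · 0 · 3 · 2
step 9: 1 · 2 · 1 · 1
3 · 3 · 2 · 1
3 · 3 · 0 · 2
1 · 2 · 1 · 0
0 · 1 · 2 · 3
2 · 0 · 3 · 2
step 10: 2 · 3 · 1 · 1
1 · 2 · 3 · 1
1 · 1 · 1 · 2
2 · 3 · 1 · 0
0 · 1 · 2 · 3
2 · 0 · 3 · 2
step 11: 2 · 3 · 1 · 1
1 · 3 · 3 · 1
1 · 1 · 1 · 2
2 · 3 · 1 · 0
0 · 1 · 2 · 3
2 · 0 · 3 · 2
step 12: 3 · 0 · 3 · 1
2 · 2 · 0 · 2
1 · 2 · 2 · 2
2 · 3 · 1 · 0
0 · 1 · 2 · 3
2 · 0 · 3 · 2
step 13: 3 · 0 · 3 · 1
2 · 3 · 0 · 2
1 · 2 · 2 · 2
2 · 3 · 1 · 0
0 · 1 · 2 · 3
2 · 0 · 3 · 2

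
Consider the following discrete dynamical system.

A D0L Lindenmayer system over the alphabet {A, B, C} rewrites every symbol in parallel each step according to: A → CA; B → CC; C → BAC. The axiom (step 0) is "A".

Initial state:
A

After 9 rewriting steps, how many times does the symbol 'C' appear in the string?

1352

0) A
1) CA
2) BACCA
3) CCCABACBACCA
4) BACBACBACCACCCABACCCCABACBACCA
5) CCCABACCCCABACCCCABACBACCABACBACBACCACCCABACBACBACBACCACCCABACCCCABACBACCA
6) BACBACBACCACCCABACBACBACBACCACCCABACBACBACBACCACCCABACCCCA…CABACBACCABACBACBACCACCCABACBACBACBACCACCCABACCCCABACBACCA  (len 184)
7) CCCABACCCCABACCCCABACBACCABACBACBACCACCCABACCCCABACCCCABAC…CABACBACCABACBACBACCACCCABACBACBACBACCACCCABACCCCABACBACCA  (len 456)
8) BACBACBACCACCCABACBACBACBACCACCCABACBACBACBACCACCCABACCCCA…CABACBACCABACBACBACCACCCABACBACBACBACCACCCABACCCCABACBACCA  (len 1132)
9) CCCABACCCCABACCCCABACBACCABACBACBACCACCCABACCCCABACCCCABAC…CABACBACCABACBACBACCACCCABACBACBACBACCACCCABACCCCABACBACCA  (len 2808)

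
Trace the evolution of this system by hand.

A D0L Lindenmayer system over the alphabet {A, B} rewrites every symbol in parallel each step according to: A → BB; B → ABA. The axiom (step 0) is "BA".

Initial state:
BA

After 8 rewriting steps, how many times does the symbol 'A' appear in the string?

1606

k=0  BA
k=1  ABABB
k=2  BBABABBABAABA
k=3  ABAABABBABABBABAABABBABABBBBABABB
k=4  BBABABBBBABABBABAABABBABABBABAABABBABABBBBABABBABAABABBABABBABAABAABAABABBABABBABAABA
k=5  ABAABABBABABBABAABAABAABABBABABBABAABABBABABBBBABABBABAABA…BABBBBABABBBBABABBBBABABBABAABABBABABBABAABABBABABBBBABABB  (len 217)
k=6  BBABABBBBABABBABAABABBABABBABAABABBABABBBBABABBBBABABBBBAB…ABAABABBABABBBBABABBABAABABBABABBABAABAABAABABBABABBABAABA  (len 557)
k=7  ABAABABBABABBABAABAABAABABBABABBABAABABBABABBBBABABBABAABA…BABBBBABABBBBABABBBBABABBABAABABBABABBABAABABBABABBBBABABB  (len 1425)
k=8  BBABABBBBABABBABAABABBABABBABAABABBABABBBBABABBBBABABBBBAB…ABAABABBABABBBBABABBABAABABBABABBABAABAABAABABBABABBABAABA  (len 3653)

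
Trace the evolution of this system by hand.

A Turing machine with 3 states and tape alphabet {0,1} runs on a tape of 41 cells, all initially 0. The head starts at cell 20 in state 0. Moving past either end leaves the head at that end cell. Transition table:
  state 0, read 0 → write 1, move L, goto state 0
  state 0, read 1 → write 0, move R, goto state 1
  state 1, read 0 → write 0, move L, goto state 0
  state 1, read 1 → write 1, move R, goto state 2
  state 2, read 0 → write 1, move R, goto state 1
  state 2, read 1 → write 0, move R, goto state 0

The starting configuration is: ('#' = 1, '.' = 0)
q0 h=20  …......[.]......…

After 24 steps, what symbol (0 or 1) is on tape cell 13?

1

gen 0: q0 h=20  …......[.]......…
gen 1: q0 h=19  …......[.]#.....…
gen 2: q0 h=18  …......[.]##....…
gen 3: q0 h=17  …......[.]###...…
gen 4: q0 h=16  …......[.]####..…
gen 5: q0 h=15  …......[.]#####.…
gen 6: q0 h=14  …......[.]######…
gen 7: q0 h=13  …......[.]######…
gen 8: q0 h=12  …......[.]######…
gen 9: q0 h=11  …......[.]######…
gen 10: q0 h=10  …......[.]######…
gen 11: q0 h= 9  …......[.]######…
gen 12: q0 h= 8  …......[.]######…
gen 13: q0 h= 7  …......[.]######…
gen 14: q0 h= 6  |......[.]######…
gen 15: q0 h= 5  |.....[.]######…
gen 16: q0 h= 4  |....[.]######…
gen 17: q0 h= 3  |...[.]######…
gen 18: q0 h= 2  |..[.]######…
gen 19: q0 h= 1  |.[.]######…
gen 20: q0 h= 0  |[.]######…
gen 21: q0 h= 0  |[#]######…
gen 22: q1 h= 1  |.[#]######…
gen 23: q2 h= 2  |.#[#]######…
gen 24: q0 h= 3  |.#.[#]######…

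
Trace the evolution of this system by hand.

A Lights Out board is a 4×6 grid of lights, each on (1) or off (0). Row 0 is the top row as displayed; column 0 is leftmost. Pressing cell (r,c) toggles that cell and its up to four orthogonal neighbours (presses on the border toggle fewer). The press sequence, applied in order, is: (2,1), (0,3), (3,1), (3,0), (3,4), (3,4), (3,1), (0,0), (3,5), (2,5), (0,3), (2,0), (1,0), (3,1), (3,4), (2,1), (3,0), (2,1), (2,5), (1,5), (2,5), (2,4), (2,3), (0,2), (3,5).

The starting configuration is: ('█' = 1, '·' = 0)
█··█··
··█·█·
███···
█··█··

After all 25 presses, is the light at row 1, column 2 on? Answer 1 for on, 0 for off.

0) █··█··
··█·█·
███···
█··█··
1) █··█··
·██·█·
······
██·█··
2) █·█·█·
·████·
······
██·█··
3) █·█·█·
·████·
·█····
··██··
4) █·█·█·
·████·
██····
████··
5) █·█·█·
·████·
██··█·
███·██
6) █·█·█·
·████·
██····
████··
7) █·█·█·
·████·
█·····
···█··
8) ·██·█·
█████·
█·····
···█··
9) ·██·█·
█████·
█····█
···███
10) ·██·█·
██████
█···█·
···██·
11) ·█·█··
███·██
█···█·
···██·
12) ·█·█··
·██·██
·█··█·
█··██·
13) ██·█··
█·█·██
██··█·
█··██·
14) ██·█··
█·█·██
█···█·
·████·
15) ██·█··
█·█·██
█·····
·██··█
16) ██·█··
███·██
·██···
··█··█
17) ██·█··
███·██
███···
███··█
18) ██·█··
█·█·██
······
█·█··█
19) ██·█··
█·█·█·
····██
█·█···
20) ██·█·█
█·█··█
····█·
█·█···
21) ██·█·█
█·█···
·····█
█·█··█
22) ██·█·█
█·█·█·
···██·
█·█·██
23) ██·█·█
█·███·
··█···
█·████
24) █·█··█
█··██·
··█···
█·████
25) █·█··█
█··██·
··█··█
█·██··

0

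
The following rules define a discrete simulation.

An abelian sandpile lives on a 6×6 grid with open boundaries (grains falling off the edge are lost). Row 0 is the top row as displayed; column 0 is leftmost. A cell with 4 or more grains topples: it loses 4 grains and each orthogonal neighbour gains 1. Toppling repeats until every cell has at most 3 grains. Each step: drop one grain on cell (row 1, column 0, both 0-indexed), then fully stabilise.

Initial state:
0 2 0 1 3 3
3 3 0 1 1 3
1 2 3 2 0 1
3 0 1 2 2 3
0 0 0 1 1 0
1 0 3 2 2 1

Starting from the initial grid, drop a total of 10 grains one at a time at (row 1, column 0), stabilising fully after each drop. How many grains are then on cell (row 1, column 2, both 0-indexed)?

k=0  0 2 0 1 3 3
3 3 0 1 1 3
1 2 3 2 0 1
3 0 1 2 2 3
0 0 0 1 1 0
1 0 3 2 2 1
k=1  1 3 0 1 3 3
1 0 1 1 1 3
2 3 3 2 0 1
3 0 1 2 2 3
0 0 0 1 1 0
1 0 3 2 2 1
k=2  1 3 0 1 3 3
2 0 1 1 1 3
2 3 3 2 0 1
3 0 1 2 2 3
0 0 0 1 1 0
1 0 3 2 2 1
k=3  1 3 0 1 3 3
3 0 1 1 1 3
2 3 3 2 0 1
3 0 1 2 2 3
0 0 0 1 1 0
1 0 3 2 2 1
k=4  2 3 0 1 3 3
0 1 1 1 1 3
3 3 3 2 0 1
3 0 1 2 2 3
0 0 0 1 1 0
1 0 3 2 2 1
k=5  2 3 0 1 3 3
1 1 1 1 1 3
3 3 3 2 0 1
3 0 1 2 2 3
0 0 0 1 1 0
1 0 3 2 2 1
k=6  2 3 0 1 3 3
2 1 1 1 1 3
3 3 3 2 0 1
3 0 1 2 2 3
0 0 0 1 1 0
1 0 3 2 2 1
k=7  2 3 0 1 3 3
3 1 1 1 1 3
3 3 3 2 0 1
3 0 1 2 2 3
0 0 0 1 1 0
1 0 3 2 2 1
k=8  3 3 0 1 3 3
1 3 2 1 1 3
2 1 0 3 0 1
0 2 2 2 2 3
1 0 0 1 1 0
1 0 3 2 2 1
k=9  3 3 0 1 3 3
2 3 2 1 1 3
2 1 0 3 0 1
0 2 2 2 2 3
1 0 0 1 1 0
1 0 3 2 2 1
k=10  3 3 0 1 3 3
3 3 2 1 1 3
2 1 0 3 0 1
0 2 2 2 2 3
1 0 0 1 1 0
1 0 3 2 2 1

2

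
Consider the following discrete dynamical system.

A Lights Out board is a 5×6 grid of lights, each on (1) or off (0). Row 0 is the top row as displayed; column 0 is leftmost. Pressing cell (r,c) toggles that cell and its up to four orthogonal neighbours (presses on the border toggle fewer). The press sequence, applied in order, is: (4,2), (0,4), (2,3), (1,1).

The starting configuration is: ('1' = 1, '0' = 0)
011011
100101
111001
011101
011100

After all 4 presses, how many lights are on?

12

gen 0: 011011
100101
111001
011101
011100
gen 1: 011011
100101
111001
010101
000000
gen 2: 011100
100111
111001
010101
000000
gen 3: 011100
100011
110111
010001
000000
gen 4: 001100
011011
100111
010001
000000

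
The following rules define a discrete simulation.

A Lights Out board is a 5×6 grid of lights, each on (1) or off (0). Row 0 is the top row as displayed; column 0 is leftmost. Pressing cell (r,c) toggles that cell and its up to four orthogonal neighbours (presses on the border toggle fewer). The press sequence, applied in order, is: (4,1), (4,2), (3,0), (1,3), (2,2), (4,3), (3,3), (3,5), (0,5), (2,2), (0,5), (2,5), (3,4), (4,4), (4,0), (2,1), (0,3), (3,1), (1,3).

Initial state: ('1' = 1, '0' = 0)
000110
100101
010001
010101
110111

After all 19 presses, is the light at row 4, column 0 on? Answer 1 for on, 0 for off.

0

0) 000110
100101
010001
010101
110111
1) 000110
100101
010001
000101
001111
2) 000110
100101
010001
001101
010011
3) 000110
100101
110001
111101
110011
4) 000010
101011
110101
111101
110011
5) 000010
100011
101001
110101
110011
6) 000010
100011
101001
110001
111101
7) 000010
100011
101101
111111
111001
8) 000010
100011
101100
111100
111000
9) 000001
100010
101100
111100
111000
10) 000001
101010
110000
110100
111000
11) 000010
101011
110000
110100
111000
12) 000010
101010
110011
110101
111000
13) 000010
101010
110001
110010
111010
14) 000010
101010
110001
110000
111101
15) 000010
101010
110001
010000
001101
16) 000010
111010
001001
000000
001101
17) 001100
111110
001001
000000
001101
18) 001100
111110
011001
111000
011101
19) 001000
110000
011101
111000
011101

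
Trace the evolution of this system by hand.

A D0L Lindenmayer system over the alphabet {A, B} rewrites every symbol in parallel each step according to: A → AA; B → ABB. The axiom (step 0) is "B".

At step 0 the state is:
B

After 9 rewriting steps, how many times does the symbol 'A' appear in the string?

2304

t=0: B
t=1: ABB
t=2: AAABBABB
t=3: AAAAAAABBABBAAABBABB
t=4: AAAAAAAAAAAAAAABBABBAAABBABBAAAAAAABBABBAAABBABB
t=5: AAAAAAAAAAAAAAAAAAAAAAAAAAAAAAABBABBAAABBABBAAAAAAABBABBAAABBABBAAAAAAAAAAAAAAABBABBAAABBABBAAAAAAABBABBAAABBABB
t=6: AAAAAAAAAAAAAAAAAAAAAAAAAAAAAAAAAAAAAAAAAAAAAAAAAAAAAAAAAA…BBAAABBABBAAAAAAAAAAAAAAABBABBAAABBABBAAAAAAABBABBAAABBABB  (len 256)
t=7: AAAAAAAAAAAAAAAAAAAAAAAAAAAAAAAAAAAAAAAAAAAAAAAAAAAAAAAAAA…BBAAABBABBAAAAAAAAAAAAAAABBABBAAABBABBAAAAAAABBABBAAABBABB  (len 576)
t=8: AAAAAAAAAAAAAAAAAAAAAAAAAAAAAAAAAAAAAAAAAAAAAAAAAAAAAAAAAA…BBAAABBABBAAAAAAAAAAAAAAABBABBAAABBABBAAAAAAABBABBAAABBABB  (len 1280)
t=9: AAAAAAAAAAAAAAAAAAAAAAAAAAAAAAAAAAAAAAAAAAAAAAAAAAAAAAAAAA…BBAAABBABBAAAAAAAAAAAAAAABBABBAAABBABBAAAAAAABBABBAAABBABB  (len 2816)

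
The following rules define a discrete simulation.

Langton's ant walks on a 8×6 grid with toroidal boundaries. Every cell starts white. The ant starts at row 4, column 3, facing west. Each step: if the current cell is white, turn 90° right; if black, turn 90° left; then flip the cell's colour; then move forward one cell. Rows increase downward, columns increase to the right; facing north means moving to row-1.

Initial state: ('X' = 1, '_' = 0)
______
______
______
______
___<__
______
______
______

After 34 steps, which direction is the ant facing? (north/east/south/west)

t=0: ______
______
______
______
___<__
______
______
______
t=1: ______
______
______
___^__
___X__
______
______
______
t=2: ______
______
______
___X>_
___X__
______
______
______
t=3: ______
______
______
___XX_
___Xv_
______
______
______
t=4: ______
______
______
___XX_
___<X_
______
______
______
t=5: ______
______
______
___XX_
____X_
___v__
______
______
t=6: ______
______
______
___XX_
____X_
__<X__
______
______
t=7: ______
______
______
___XX_
__^_X_
__XX__
______
______
t=8: ______
______
______
___XX_
__X>X_
__XX__
______
______
t=9: ______
______
______
___XX_
__XXX_
__Xv__
______
______
t=10: ______
______
______
___XX_
__XXX_
__X_>_
______
______
t=11: ______
______
______
___XX_
__XXX_
__X_X_
____v_
______
t=12: ______
______
______
___XX_
__XXX_
__X_X_
___<X_
______
t=13: ______
______
______
___XX_
__XXX_
__X^X_
___XX_
______
t=14: ______
______
______
___XX_
__XXX_
__XX>_
___XX_
______
t=15: ______
______
______
___XX_
__XX^_
__XX__
___XX_
______
t=16: ______
______
______
___XX_
__X<__
__XX__
___XX_
______
t=17: ______
______
______
___XX_
__X___
__Xv__
___XX_
______
t=18: ______
______
______
___XX_
__X___
__X_>_
___XX_
______
t=19: ______
______
______
___XX_
__X___
__X_X_
___Xv_
______
t=20: ______
______
______
___XX_
__X___
__X_X_
___X_>
______
t=21: ______
______
______
___XX_
__X___
__X_X_
___X_X
_____v
t=22: ______
______
______
___XX_
__X___
__X_X_
___X_X
____<X
t=23: ______
______
______
___XX_
__X___
__X_X_
___X^X
____XX
t=24: ______
______
______
___XX_
__X___
__X_X_
___XX>
____XX
t=25: ______
______
______
___XX_
__X___
__X_X^
___XX_
____XX
t=26: ______
______
______
___XX_
__X___
>_X_XX
___XX_
____XX
t=27: ______
______
______
___XX_
__X___
X_X_XX
v__XX_
____XX
t=28: ______
______
______
___XX_
__X___
X_X_XX
X__XX<
____XX
t=29: ______
______
______
___XX_
__X___
X_X_X^
X__XXX
____XX
t=30: ______
______
______
___XX_
__X___
X_X_<_
X__XXX
____XX
t=31: ______
______
______
___XX_
__X___
X_X___
X__XvX
____XX
t=32: ______
______
______
___XX_
__X___
X_X___
X__X_>
____XX
t=33: ______
______
______
___XX_
__X___
X_X__^
X__X__
____XX
t=34: ______
______
______
___XX_
__X___
>_X__X
X__X__
____XX

east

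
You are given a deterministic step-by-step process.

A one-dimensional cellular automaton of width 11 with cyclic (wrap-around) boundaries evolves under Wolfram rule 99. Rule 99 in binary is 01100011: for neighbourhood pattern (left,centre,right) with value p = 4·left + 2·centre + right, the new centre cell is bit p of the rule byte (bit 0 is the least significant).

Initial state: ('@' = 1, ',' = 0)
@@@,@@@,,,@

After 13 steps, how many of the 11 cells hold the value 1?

6

t=0: @@@,@@@,,,@
t=1: ,,@@,,@,@@,
t=2: @@,@,@,@,@,
t=3: ,@@,@,@,@,@
t=4: @,@@,@,@,@,
t=5: ,@,@@,@,@,@
t=6: @,@,@@,@,@,
t=7: ,@,@,@@,@,@
t=8: @,@,@,@@,@,
t=9: ,@,@,@,@@,@
t=10: @,@,@,@,@@,
t=11: ,@,@,@,@,@@
t=12: @,@,@,@,@,@
t=13: @@,@,@,@,@,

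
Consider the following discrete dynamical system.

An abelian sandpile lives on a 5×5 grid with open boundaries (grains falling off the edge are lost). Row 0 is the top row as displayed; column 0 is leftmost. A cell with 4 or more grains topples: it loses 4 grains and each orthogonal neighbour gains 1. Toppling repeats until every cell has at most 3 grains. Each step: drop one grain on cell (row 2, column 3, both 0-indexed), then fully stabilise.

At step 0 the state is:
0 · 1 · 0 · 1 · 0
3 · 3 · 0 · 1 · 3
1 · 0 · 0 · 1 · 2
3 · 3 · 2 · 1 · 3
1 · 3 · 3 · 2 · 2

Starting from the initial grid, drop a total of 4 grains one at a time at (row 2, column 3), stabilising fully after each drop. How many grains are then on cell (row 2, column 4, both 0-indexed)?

3

t=0: 0 · 1 · 0 · 1 · 0
3 · 3 · 0 · 1 · 3
1 · 0 · 0 · 1 · 2
3 · 3 · 2 · 1 · 3
1 · 3 · 3 · 2 · 2
t=1: 0 · 1 · 0 · 1 · 0
3 · 3 · 0 · 1 · 3
1 · 0 · 0 · 2 · 2
3 · 3 · 2 · 1 · 3
1 · 3 · 3 · 2 · 2
t=2: 0 · 1 · 0 · 1 · 0
3 · 3 · 0 · 1 · 3
1 · 0 · 0 · 3 · 2
3 · 3 · 2 · 1 · 3
1 · 3 · 3 · 2 · 2
t=3: 0 · 1 · 0 · 1 · 0
3 · 3 · 0 · 2 · 3
1 · 0 · 1 · 0 · 3
3 · 3 · 2 · 2 · 3
1 · 3 · 3 · 2 · 2
t=4: 0 · 1 · 0 · 1 · 0
3 · 3 · 0 · 2 · 3
1 · 0 · 1 · 1 · 3
3 · 3 · 2 · 2 · 3
1 · 3 · 3 · 2 · 2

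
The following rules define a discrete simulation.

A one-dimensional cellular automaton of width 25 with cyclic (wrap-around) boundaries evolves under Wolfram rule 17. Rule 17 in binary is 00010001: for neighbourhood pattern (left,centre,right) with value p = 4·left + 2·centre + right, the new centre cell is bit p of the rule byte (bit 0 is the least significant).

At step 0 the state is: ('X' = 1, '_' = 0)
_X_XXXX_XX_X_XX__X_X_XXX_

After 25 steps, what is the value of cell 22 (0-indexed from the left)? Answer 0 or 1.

0

gen 0: _X_XXXX_XX_X_XX__X_X_XXX_
gen 1: _______________X________X
gen 2: XXXXXXXXXXXXXX__XXXXXXX__
gen 3: ______________X________X_
gen 4: XXXXXXXXXXXXX__XXXXXXX__X
gen 5: _____________X________X__
gen 6: XXXXXXXXXXXX__XXXXXXX__XX
gen 7: ____________X________X___
gen 8: XXXXXXXXXXX__XXXXXXX__XXX
gen 9: ___________X________X____
gen 10: XXXXXXXXXX__XXXXXXX__XXXX
gen 11: __________X________X_____
gen 12: XXXXXXXXX__XXXXXXX__XXXXX
gen 13: _________X________X______
gen 14: XXXXXXXX__XXXXXXX__XXXXXX
gen 15: ________X________X_______
gen 16: XXXXXXX__XXXXXXX__XXXXXXX
gen 17: _______X________X________
gen 18: XXXXXX__XXXXXXX__XXXXXXXX
gen 19: ______X________X_________
gen 20: XXXXX__XXXXXXX__XXXXXXXXX
gen 21: _____X________X__________
gen 22: XXXX__XXXXXXX__XXXXXXXXXX
gen 23: ____X________X___________
gen 24: XXX__XXXXXXX__XXXXXXXXXXX
gen 25: ___X________X____________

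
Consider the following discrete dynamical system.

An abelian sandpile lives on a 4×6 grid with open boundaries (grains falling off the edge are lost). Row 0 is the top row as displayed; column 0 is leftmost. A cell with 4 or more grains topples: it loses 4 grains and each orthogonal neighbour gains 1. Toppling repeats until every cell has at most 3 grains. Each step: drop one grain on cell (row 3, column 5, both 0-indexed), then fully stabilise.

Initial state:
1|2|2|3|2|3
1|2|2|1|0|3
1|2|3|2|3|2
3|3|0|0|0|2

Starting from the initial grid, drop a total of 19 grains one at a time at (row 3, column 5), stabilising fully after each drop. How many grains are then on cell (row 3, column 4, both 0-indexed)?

3

t=0: 1|2|2|3|2|3
1|2|2|1|0|3
1|2|3|2|3|2
3|3|0|0|0|2
t=1: 1|2|2|3|2|3
1|2|2|1|0|3
1|2|3|2|3|2
3|3|0|0|0|3
t=2: 1|2|2|3|2|3
1|2|2|1|0|3
1|2|3|2|3|3
3|3|0|0|1|0
t=3: 1|2|2|3|2|3
1|2|2|1|0|3
1|2|3|2|3|3
3|3|0|0|1|1
t=4: 1|2|2|3|2|3
1|2|2|1|0|3
1|2|3|2|3|3
3|3|0|0|1|2
t=5: 1|2|2|3|2|3
1|2|2|1|0|3
1|2|3|2|3|3
3|3|0|0|1|3
t=6: 1|2|2|3|3|0
1|2|2|1|2|1
1|2|3|3|0|2
3|3|0|0|3|1
t=7: 1|2|2|3|3|0
1|2|2|1|2|1
1|2|3|3|0|2
3|3|0|0|3|2
t=8: 1|2|2|3|3|0
1|2|2|1|2|1
1|2|3|3|0|2
3|3|0|0|3|3
t=9: 1|2|2|3|3|0
1|2|2|1|2|1
1|2|3|3|1|3
3|3|0|1|0|1
t=10: 1|2|2|3|3|0
1|2|2|1|2|1
1|2|3|3|1|3
3|3|0|1|0|2
t=11: 1|2|2|3|3|0
1|2|2|1|2|1
1|2|3|3|1|3
3|3|0|1|0|3
t=12: 1|2|2|3|3|0
1|2|2|1|2|2
1|2|3|3|2|0
3|3|0|1|1|1
t=13: 1|2|2|3|3|0
1|2|2|1|2|2
1|2|3|3|2|0
3|3|0|1|1|2
t=14: 1|2|2|3|3|0
1|2|2|1|2|2
1|2|3|3|2|0
3|3|0|1|1|3
t=15: 1|2|2|3|3|0
1|2|2|1|2|2
1|2|3|3|2|1
3|3|0|1|2|0
t=16: 1|2|2|3|3|0
1|2|2|1|2|2
1|2|3|3|2|1
3|3|0|1|2|1
t=17: 1|2|2|3|3|0
1|2|2|1|2|2
1|2|3|3|2|1
3|3|0|1|2|2
t=18: 1|2|2|3|3|0
1|2|2|1|2|2
1|2|3|3|2|1
3|3|0|1|2|3
t=19: 1|2|2|3|3|0
1|2|2|1|2|2
1|2|3|3|2|2
3|3|0|1|3|0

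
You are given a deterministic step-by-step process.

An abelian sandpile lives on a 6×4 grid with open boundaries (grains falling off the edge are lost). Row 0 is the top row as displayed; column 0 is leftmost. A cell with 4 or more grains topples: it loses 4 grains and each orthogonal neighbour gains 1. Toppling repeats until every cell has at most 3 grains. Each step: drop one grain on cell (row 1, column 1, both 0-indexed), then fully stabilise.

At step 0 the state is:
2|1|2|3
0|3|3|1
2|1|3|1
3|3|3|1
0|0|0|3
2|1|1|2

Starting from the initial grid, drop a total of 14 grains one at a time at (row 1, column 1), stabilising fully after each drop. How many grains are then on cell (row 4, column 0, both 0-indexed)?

gen 0: 2|1|2|3
0|3|3|1
2|1|3|1
3|3|3|1
0|0|0|3
2|1|1|2
gen 1: 2|2|3|3
2|2|1|2
0|1|2|2
1|2|1|2
1|1|1|3
2|1|1|2
gen 2: 2|2|3|3
2|3|1|2
0|1|2|2
1|2|1|2
1|1|1|3
2|1|1|2
gen 3: 2|3|3|3
3|0|2|2
0|2|2|2
1|2|1|2
1|1|1|3
2|1|1|2
gen 4: 2|3|3|3
3|1|2|2
0|2|2|2
1|2|1|2
1|1|1|3
2|1|1|2
gen 5: 2|3|3|3
3|2|2|2
0|2|2|2
1|2|1|2
1|1|1|3
2|1|1|2
gen 6: 2|3|3|3
3|3|2|2
0|2|2|2
1|2|1|2
1|1|1|3
2|1|1|2
gen 7: 0|2|2|1
1|3|1|0
1|3|3|3
1|2|1|2
1|1|1|3
2|1|1|2
gen 8: 0|3|2|1
2|1|3|1
2|1|1|0
1|3|2|3
1|1|1|3
2|1|1|2
gen 9: 0|3|2|1
2|2|3|1
2|1|1|0
1|3|2|3
1|1|1|3
2|1|1|2
gen 10: 0|3|2|1
2|3|3|1
2|1|1|0
1|3|2|3
1|1|1|3
2|1|1|2
gen 11: 1|1|0|2
3|2|1|2
2|2|2|0
1|3|2|3
1|1|1|3
2|1|1|2
gen 12: 1|1|0|2
3|3|1|2
2|2|2|0
1|3|2|3
1|1|1|3
2|1|1|2
gen 13: 2|2|0|2
0|1|2|2
3|3|2|0
1|3|2|3
1|1|1|3
2|1|1|2
gen 14: 2|2|0|2
0|2|2|2
3|3|2|0
1|3|2|3
1|1|1|3
2|1|1|2

1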